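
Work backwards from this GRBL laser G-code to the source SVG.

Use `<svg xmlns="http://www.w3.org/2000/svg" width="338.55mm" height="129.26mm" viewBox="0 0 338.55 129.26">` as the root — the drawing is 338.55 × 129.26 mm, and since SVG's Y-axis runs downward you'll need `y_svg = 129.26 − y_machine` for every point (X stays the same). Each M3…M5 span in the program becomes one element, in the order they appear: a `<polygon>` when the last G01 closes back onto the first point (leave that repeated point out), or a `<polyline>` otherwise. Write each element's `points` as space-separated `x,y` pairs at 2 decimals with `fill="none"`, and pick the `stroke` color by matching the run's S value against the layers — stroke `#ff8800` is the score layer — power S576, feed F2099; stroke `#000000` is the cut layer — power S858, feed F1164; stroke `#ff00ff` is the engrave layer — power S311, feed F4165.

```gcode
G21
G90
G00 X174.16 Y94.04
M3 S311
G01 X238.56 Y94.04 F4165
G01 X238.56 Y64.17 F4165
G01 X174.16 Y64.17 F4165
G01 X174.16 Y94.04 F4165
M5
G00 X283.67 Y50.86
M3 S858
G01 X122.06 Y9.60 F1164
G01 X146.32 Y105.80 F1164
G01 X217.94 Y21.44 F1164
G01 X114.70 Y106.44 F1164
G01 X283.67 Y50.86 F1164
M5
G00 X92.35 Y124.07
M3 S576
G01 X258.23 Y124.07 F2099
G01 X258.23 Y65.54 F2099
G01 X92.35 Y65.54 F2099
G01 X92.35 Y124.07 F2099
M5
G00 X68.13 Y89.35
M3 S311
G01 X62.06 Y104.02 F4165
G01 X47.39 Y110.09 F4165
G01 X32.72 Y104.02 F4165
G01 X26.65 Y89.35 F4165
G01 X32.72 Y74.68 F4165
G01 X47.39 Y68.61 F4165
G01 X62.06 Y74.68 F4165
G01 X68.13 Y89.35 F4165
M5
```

Each laser-on run becomes one SVG element. Flip Y back into SVG space with y_svg = 129.26 − y_machine.

Run 1: S311 ⇒ engrave layer `#ff00ff`. The run returns to its start, so emit a `<polygon>` with points (Y-flipped): 174.16,35.22 238.56,35.22 238.56,65.09 174.16,65.09.

Run 2: S858 ⇒ cut layer `#000000`. The run returns to its start, so emit a `<polygon>` with points (Y-flipped): 283.67,78.40 122.06,119.66 146.32,23.46 217.94,107.82 114.70,22.82.

Run 3: power S576 maps to stroke `#ff8800` (score). The run returns to its start, so emit a `<polygon>` with points (Y-flipped): 92.35,5.19 258.23,5.19 258.23,63.72 92.35,63.72.

Run 4: S311 ⇒ engrave layer `#ff00ff`. The run returns to its start, so emit a `<polygon>` with points (Y-flipped): 68.13,39.91 62.06,25.24 47.39,19.17 32.72,25.24 26.65,39.91 32.72,54.58 47.39,60.65 62.06,54.58.

<svg xmlns="http://www.w3.org/2000/svg" width="338.55mm" height="129.26mm" viewBox="0 0 338.55 129.26">
  <polygon points="174.16,35.22 238.56,35.22 238.56,65.09 174.16,65.09" fill="none" stroke="#ff00ff"/>
  <polygon points="283.67,78.40 122.06,119.66 146.32,23.46 217.94,107.82 114.70,22.82" fill="none" stroke="#000000"/>
  <polygon points="92.35,5.19 258.23,5.19 258.23,63.72 92.35,63.72" fill="none" stroke="#ff8800"/>
  <polygon points="68.13,39.91 62.06,25.24 47.39,19.17 32.72,25.24 26.65,39.91 32.72,54.58 47.39,60.65 62.06,54.58" fill="none" stroke="#ff00ff"/>
</svg>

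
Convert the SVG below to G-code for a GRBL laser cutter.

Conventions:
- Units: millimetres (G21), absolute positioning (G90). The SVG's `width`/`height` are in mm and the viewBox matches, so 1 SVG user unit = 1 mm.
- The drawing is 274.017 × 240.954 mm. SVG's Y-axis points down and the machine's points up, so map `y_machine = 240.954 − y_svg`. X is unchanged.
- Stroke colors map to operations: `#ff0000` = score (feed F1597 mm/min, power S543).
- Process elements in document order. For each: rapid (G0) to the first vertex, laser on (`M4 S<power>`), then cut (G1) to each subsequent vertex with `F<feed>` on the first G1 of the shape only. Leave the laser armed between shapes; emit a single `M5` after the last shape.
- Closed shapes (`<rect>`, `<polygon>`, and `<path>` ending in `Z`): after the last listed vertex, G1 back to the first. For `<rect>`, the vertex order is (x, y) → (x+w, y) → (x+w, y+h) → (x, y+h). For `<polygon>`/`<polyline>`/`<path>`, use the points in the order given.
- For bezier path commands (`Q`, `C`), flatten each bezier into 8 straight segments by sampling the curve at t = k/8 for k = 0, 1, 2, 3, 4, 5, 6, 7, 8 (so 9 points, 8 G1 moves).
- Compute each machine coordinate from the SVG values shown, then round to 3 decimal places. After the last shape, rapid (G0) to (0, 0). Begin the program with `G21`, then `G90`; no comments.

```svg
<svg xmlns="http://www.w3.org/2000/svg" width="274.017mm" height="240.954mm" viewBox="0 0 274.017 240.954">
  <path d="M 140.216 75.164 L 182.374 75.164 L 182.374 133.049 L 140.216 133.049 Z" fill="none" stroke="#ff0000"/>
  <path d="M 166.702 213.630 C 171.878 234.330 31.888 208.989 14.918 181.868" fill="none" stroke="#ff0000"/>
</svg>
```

1 u = 1 mm; y_m = 240.954 − y.

[1] `<path>` rectangle, #ff0000→score S543 F1597: (140.216,165.790) → (182.374,165.790) → (182.374,107.905) → (140.216,107.905) → (140.216,165.790) (closed)

[2] `<path>` cubic bezier, #ff0000→score S543 F1597: (166.702,27.324) → (162.362,21.633) → (147.556,19.740) → (125.426,21.126) → (99.115,25.272) → (71.766,31.660) → (46.521,39.771) → (26.525,49.086) → (14.918,59.086)

G21
G90
G0 X140.216 Y165.790
M4 S543
G1 X182.374 Y165.790 F1597
G1 X182.374 Y107.905
G1 X140.216 Y107.905
G1 X140.216 Y165.790
G0 X166.702 Y27.324
M4 S543
G1 X162.362 Y21.633 F1597
G1 X147.556 Y19.740
G1 X125.426 Y21.126
G1 X99.115 Y25.272
G1 X71.766 Y31.660
G1 X46.521 Y39.771
G1 X26.525 Y49.086
G1 X14.918 Y59.086
M5
G0 X0.000 Y0.000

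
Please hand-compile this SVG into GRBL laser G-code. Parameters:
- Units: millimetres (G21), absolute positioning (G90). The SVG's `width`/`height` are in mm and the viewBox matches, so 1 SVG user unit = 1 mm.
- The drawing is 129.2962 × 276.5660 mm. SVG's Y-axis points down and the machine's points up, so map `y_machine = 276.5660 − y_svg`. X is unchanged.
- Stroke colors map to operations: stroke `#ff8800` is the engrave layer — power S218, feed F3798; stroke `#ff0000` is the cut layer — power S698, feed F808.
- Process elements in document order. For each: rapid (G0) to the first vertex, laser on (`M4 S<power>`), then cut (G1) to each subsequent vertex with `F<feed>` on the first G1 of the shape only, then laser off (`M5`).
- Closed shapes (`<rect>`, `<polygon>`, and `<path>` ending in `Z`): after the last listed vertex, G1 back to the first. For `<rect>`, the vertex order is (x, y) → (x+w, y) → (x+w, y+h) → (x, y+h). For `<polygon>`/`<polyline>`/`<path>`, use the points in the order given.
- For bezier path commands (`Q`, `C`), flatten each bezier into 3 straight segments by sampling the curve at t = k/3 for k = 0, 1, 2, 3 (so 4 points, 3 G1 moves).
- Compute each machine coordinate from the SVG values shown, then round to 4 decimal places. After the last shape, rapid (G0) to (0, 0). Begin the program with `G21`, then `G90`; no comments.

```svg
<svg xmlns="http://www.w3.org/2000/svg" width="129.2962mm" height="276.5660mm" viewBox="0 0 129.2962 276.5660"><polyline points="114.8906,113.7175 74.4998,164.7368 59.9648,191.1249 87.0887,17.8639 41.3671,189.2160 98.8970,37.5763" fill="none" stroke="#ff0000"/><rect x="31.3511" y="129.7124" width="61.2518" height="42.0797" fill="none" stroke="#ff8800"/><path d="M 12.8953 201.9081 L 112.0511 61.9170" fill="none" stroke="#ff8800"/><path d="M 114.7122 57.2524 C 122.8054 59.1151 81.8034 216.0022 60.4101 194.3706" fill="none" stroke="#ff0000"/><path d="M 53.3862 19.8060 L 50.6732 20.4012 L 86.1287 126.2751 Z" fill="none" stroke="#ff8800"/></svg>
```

G21
G90
G0 X114.8906 Y162.8485
M4 S698
G1 X74.4998 Y111.8292 F808
G1 X59.9648 Y85.4411
G1 X87.0887 Y258.7021
G1 X41.3671 Y87.3500
G1 X98.8970 Y238.9897
M5
G0 X31.3511 Y146.8536
M4 S218
G1 X92.6029 Y146.8536 F3798
G1 X92.6029 Y104.7739
G1 X31.3511 Y104.7739
G1 X31.3511 Y146.8536
M5
G0 X12.8953 Y74.6579
M4 S218
G1 X112.0511 Y214.6490 F3798
M5
G0 X114.7122 Y219.3136
M4 S698
G1 X108.9849 Y178.1295 F808
G1 X85.7950 Y107.7166
G1 X60.4101 Y82.1954
M5
G0 X53.3862 Y256.7600
M4 S218
G1 X50.6732 Y256.1648 F3798
G1 X86.1287 Y150.2909
G1 X53.3862 Y256.7600
M5
G0 X0.0000 Y0.0000

viewBox `0 0 129.2962 276.5660` with mm width/height → 1 unit = 1 mm. Flip: y_m = 276.5660 − y_svg.

**Shape 1** — `<polyline>` open polyline, stroke `#ff0000` → cut (S698, F808). Machine vertices: (114.8906,162.8485) → (74.4998,111.8292) → (59.9648,85.4411) → (87.0887,258.7021) → (41.3671,87.3500) → (98.8970,238.9897). Open path.

**Shape 2** — `<rect>` rectangle, stroke `#ff8800` → engrave (S218, F3798). Machine vertices: (31.3511,146.8536) → (92.6029,146.8536) → (92.6029,104.7739) → (31.3511,104.7739) → (31.3511,146.8536). Closed: final G1 returns to the first vertex.

**Shape 3** — `<path>` line segment, stroke `#ff8800` → engrave (S218, F3798). Machine vertices: (12.8953,74.6579) → (112.0511,214.6490). Open path.

**Shape 4** — `<path>` cubic bezier, stroke `#ff0000` → cut (S698, F808). Control points (SVG): P0=(114.7122,57.2524), P1=(122.8054,59.1151), P2=(81.8034,216.0022), P3=(60.4101,194.3706); sampled at t=k/3. Machine vertices: (114.7122,219.3136) → (108.9849,178.1295) → (85.7950,107.7166) → (60.4101,82.1954). Open path.

**Shape 5** — `<path>` closed polygon, stroke `#ff8800` → engrave (S218, F3798). Machine vertices: (53.3862,256.7600) → (50.6732,256.1648) → (86.1287,150.2909) → (53.3862,256.7600). Closed: final G1 returns to the first vertex.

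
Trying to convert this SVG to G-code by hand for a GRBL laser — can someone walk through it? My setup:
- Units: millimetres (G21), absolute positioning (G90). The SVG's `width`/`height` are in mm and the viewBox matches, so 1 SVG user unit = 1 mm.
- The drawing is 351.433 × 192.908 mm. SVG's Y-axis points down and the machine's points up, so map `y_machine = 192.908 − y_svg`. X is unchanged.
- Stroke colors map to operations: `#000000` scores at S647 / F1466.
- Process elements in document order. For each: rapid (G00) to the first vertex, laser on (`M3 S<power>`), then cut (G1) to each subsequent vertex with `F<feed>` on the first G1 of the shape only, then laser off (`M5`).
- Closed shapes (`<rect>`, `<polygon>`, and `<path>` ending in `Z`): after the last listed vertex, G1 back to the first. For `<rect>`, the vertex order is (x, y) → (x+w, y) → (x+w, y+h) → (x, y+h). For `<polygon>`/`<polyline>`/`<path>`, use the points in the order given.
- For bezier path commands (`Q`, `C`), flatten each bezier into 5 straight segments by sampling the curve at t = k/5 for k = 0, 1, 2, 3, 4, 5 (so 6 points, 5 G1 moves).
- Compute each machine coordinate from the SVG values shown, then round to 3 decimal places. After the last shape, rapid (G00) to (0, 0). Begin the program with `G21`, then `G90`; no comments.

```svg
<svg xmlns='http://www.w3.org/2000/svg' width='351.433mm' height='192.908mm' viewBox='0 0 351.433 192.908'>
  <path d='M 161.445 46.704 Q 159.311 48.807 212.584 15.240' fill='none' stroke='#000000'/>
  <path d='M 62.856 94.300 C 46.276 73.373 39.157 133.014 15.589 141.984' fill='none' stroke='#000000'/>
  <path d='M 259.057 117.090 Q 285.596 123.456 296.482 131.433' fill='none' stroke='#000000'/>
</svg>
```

G21
G90
G00 X161.445 Y146.204
M3 S647
G1 X162.808 Y146.790 F1466
G1 X168.603 Y150.229
G1 X178.831 Y156.522
G1 X193.491 Y165.668
G1 X212.584 Y177.668
M5
G00 X62.856 Y98.608
M3 S647
G1 X53.836 Y102.546 F1466
G1 X45.843 Y93.447
G1 X37.633 Y77.611
G1 X27.963 Y61.337
G1 X15.589 Y50.924
M5
G00 X259.057 Y75.818
M3 S647
G1 X269.046 Y73.207 F1466
G1 X277.784 Y70.467
G1 X285.269 Y67.599
G1 X291.501 Y64.601
G1 X296.482 Y61.475
M5
G00 X0.000 Y0.000

1 u = 1 mm; y_m = 192.908 − y.

[1] `<path>` quadratic bezier, #000000→score S647 F1466: (161.445,146.204) → (162.808,146.790) → (168.603,150.229) → (178.831,156.522) → (193.491,165.668) → (212.584,177.668)

[2] `<path>` cubic bezier, #000000→score S647 F1466: (62.856,98.608) → (53.836,102.546) → (45.843,93.447) → (37.633,77.611) → (27.963,61.337) → (15.589,50.924)

[3] `<path>` quadratic bezier, #000000→score S647 F1466: (259.057,75.818) → (269.046,73.207) → (277.784,70.467) → (285.269,67.599) → (291.501,64.601) → (296.482,61.475)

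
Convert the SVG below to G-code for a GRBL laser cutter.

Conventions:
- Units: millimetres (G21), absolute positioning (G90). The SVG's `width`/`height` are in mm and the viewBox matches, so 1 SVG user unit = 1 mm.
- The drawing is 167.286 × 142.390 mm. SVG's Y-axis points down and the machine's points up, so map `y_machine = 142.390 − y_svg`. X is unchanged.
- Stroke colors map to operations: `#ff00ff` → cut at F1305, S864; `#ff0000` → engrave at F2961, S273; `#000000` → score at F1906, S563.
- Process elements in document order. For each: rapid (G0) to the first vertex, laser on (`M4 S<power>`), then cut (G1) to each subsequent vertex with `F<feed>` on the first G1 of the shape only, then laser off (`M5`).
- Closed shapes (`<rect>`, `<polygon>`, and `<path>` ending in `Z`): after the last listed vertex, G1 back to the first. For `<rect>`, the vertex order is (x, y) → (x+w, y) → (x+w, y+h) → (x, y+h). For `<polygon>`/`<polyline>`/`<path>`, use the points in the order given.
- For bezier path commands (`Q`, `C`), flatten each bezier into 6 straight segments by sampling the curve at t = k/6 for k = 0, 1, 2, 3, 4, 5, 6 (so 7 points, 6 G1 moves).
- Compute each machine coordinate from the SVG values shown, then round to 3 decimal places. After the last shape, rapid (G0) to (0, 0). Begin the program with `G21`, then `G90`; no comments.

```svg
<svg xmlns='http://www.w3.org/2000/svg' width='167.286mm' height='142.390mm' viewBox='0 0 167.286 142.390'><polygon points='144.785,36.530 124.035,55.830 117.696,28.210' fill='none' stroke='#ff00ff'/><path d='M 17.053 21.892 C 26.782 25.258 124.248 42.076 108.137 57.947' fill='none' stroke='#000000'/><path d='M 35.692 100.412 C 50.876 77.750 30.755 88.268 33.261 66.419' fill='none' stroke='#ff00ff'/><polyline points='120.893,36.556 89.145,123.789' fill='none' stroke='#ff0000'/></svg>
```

1 u = 1 mm; y_m = 142.390 − y.

[1] `<polygon>` regular polygon, #ff00ff→cut S864 F1305: (144.785,105.860) → (124.035,86.560) → (117.696,114.180) → (144.785,105.860) (closed)

[2] `<path>` cubic bezier, #000000→score S563 F1906: (17.053,120.498) → (28.297,117.761) → (48.572,113.181) → (72.285,107.160) → (93.845,100.096) → (107.660,92.391) → (108.137,84.443)

[3] `<path>` cubic bezier, #ff00ff→cut S864 F1305: (35.692,41.978) → (40.610,50.847) → (41.253,56.008) → (39.231,59.279) → (36.152,62.483) → (33.625,67.440) → (33.261,75.971)

[4] `<polyline>` line segment, #ff0000→engrave S273 F2961: (120.893,105.834) → (89.145,18.601)

G21
G90
G0 X144.785 Y105.860
M4 S864
G1 X124.035 Y86.560 F1305
G1 X117.696 Y114.180
G1 X144.785 Y105.860
M5
G0 X17.053 Y120.498
M4 S563
G1 X28.297 Y117.761 F1906
G1 X48.572 Y113.181
G1 X72.285 Y107.160
G1 X93.845 Y100.096
G1 X107.660 Y92.391
G1 X108.137 Y84.443
M5
G0 X35.692 Y41.978
M4 S864
G1 X40.610 Y50.847 F1305
G1 X41.253 Y56.008
G1 X39.231 Y59.279
G1 X36.152 Y62.483
G1 X33.625 Y67.440
G1 X33.261 Y75.971
M5
G0 X120.893 Y105.834
M4 S273
G1 X89.145 Y18.601 F2961
M5
G0 X0.000 Y0.000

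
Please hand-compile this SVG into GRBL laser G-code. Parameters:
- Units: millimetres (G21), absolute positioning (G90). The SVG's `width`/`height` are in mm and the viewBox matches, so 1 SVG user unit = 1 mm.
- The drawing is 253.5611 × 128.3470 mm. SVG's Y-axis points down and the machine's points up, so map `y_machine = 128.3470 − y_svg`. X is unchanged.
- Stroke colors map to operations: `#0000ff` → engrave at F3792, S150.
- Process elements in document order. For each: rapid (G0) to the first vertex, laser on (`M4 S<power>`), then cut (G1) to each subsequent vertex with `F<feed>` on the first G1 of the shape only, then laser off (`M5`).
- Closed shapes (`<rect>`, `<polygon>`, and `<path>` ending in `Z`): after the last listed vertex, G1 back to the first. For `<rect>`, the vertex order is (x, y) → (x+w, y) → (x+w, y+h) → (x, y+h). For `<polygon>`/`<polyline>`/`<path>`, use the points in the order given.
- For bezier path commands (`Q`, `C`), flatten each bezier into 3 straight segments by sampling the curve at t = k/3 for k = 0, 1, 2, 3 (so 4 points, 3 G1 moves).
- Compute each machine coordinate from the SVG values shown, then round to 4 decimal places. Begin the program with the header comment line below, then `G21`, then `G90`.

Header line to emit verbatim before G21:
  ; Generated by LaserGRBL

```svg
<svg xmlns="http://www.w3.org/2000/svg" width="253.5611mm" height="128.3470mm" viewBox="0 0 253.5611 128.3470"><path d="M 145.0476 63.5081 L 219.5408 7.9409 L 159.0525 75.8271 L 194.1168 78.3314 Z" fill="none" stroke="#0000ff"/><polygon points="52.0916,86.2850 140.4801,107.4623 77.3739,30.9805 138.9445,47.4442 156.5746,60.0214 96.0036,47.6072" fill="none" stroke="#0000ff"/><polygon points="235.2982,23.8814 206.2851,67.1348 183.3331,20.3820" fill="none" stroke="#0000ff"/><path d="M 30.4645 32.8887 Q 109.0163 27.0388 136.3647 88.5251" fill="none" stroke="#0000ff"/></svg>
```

viewBox `0 0 253.5611 128.3470` with mm width/height → 1 unit = 1 mm. Flip: y_m = 128.3470 − y_svg.

**Shape 1** — `<path>` closed polygon, stroke `#0000ff` → engrave (S150, F3792). Machine vertices: (145.0476,64.8389) → (219.5408,120.4061) → (159.0525,52.5199) → (194.1168,50.0156) → (145.0476,64.8389). Closed: final G1 returns to the first vertex.

**Shape 2** — `<polygon>` closed polygon, stroke `#0000ff` → engrave (S150, F3792). Machine vertices: (52.0916,42.0620) → (140.4801,20.8847) → (77.3739,97.3665) → (138.9445,80.9028) → (156.5746,68.3256) → (96.0036,80.7398) → (52.0916,42.0620). Closed: final G1 returns to the first vertex.

**Shape 3** — `<polygon>` regular polygon, stroke `#0000ff` → engrave (S150, F3792). Machine vertices: (235.2982,104.4656) → (206.2851,61.2122) → (183.3331,107.9650) → (235.2982,104.4656). Closed: final G1 returns to the first vertex.

**Shape 4** — `<path>` quadratic bezier, stroke `#0000ff` → engrave (S150, F3792). Control points (SVG): P0=(30.4645,32.8887), P1=(109.0163,27.0388), P2=(136.3647,88.5251); sampled at t=k/3. Machine vertices: (30.4645,95.4583) → (77.1431,91.8764) → (112.4432,73.3310) → (136.3647,39.8219). Open path.

; Generated by LaserGRBL
G21
G90
G0 X145.0476 Y64.8389
M4 S150
G1 X219.5408 Y120.4061 F3792
G1 X159.0525 Y52.5199
G1 X194.1168 Y50.0156
G1 X145.0476 Y64.8389
M5
G0 X52.0916 Y42.0620
M4 S150
G1 X140.4801 Y20.8847 F3792
G1 X77.3739 Y97.3665
G1 X138.9445 Y80.9028
G1 X156.5746 Y68.3256
G1 X96.0036 Y80.7398
G1 X52.0916 Y42.0620
M5
G0 X235.2982 Y104.4656
M4 S150
G1 X206.2851 Y61.2122 F3792
G1 X183.3331 Y107.9650
G1 X235.2982 Y104.4656
M5
G0 X30.4645 Y95.4583
M4 S150
G1 X77.1431 Y91.8764 F3792
G1 X112.4432 Y73.3310
G1 X136.3647 Y39.8219
M5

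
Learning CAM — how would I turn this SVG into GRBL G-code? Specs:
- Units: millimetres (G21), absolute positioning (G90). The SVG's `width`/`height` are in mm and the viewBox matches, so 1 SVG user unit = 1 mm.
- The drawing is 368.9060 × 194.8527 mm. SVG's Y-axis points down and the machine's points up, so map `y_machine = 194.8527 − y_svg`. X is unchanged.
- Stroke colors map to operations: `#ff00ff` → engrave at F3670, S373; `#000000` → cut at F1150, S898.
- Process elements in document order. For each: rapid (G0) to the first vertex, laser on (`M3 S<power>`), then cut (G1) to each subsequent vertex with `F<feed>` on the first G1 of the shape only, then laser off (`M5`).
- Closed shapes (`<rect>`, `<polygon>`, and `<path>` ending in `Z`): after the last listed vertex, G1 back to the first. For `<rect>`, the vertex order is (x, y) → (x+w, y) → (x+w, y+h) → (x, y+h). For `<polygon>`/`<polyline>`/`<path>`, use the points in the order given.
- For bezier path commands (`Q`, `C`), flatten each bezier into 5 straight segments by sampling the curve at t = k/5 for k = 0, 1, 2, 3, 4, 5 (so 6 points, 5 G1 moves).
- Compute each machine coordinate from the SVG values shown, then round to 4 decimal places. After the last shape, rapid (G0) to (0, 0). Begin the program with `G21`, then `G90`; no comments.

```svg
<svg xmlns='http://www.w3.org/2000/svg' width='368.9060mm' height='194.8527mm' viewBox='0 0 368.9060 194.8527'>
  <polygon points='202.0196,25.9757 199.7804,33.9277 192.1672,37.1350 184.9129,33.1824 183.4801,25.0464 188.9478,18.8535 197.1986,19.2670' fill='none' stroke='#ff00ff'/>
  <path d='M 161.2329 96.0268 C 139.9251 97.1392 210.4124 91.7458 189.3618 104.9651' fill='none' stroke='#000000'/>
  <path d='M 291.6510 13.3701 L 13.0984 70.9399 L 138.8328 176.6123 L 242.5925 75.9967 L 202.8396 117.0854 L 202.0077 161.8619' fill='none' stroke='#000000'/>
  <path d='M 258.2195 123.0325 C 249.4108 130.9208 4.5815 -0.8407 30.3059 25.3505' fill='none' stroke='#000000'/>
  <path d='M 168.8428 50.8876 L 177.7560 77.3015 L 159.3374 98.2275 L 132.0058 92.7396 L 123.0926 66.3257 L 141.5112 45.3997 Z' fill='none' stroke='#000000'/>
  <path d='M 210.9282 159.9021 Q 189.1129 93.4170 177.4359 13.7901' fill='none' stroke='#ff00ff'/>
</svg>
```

viewBox `0 0 368.9060 194.8527` with mm width/height → 1 unit = 1 mm. Flip: y_m = 194.8527 − y_svg.

**Shape 1** — `<polygon>` regular polygon, stroke `#ff00ff` → engrave (S373, F3670). Machine vertices: (202.0196,168.8770) → (199.7804,160.9250) → (192.1672,157.7177) → (184.9129,161.6703) → (183.4801,169.8063) → (188.9478,175.9992) → (197.1986,175.5857) → (202.0196,168.8770). Closed: final G1 returns to the first vertex.

**Shape 2** — `<path>` cubic bezier, stroke `#000000` → cut (S898, F1150). Control points (SVG): P0=(161.2329,96.0268), P1=(139.9251,97.1392), P2=(210.4124,91.7458), P3=(189.3618,104.9651); sampled at t=k/5. Machine vertices: (161.2329,98.8259) → (157.9970,98.7382) → (167.9919,99.0062) → (182.4176,98.4242) → (192.4743,95.7866) → (189.3618,89.8876). Open path.

**Shape 3** — `<path>` open polyline, stroke `#000000` → cut (S898, F1150). Machine vertices: (291.6510,181.4826) → (13.0984,123.9128) → (138.8328,18.2404) → (242.5925,118.8560) → (202.8396,77.7673) → (202.0077,32.9908). Open path.

**Shape 4** — `<path>` cubic bezier, stroke `#000000` → cut (S898, F1150). Control points (SVG): P0=(258.2195,123.0325), P1=(249.4108,130.9208), P2=(4.5815,-0.8407), P3=(30.3059,25.3505); sampled at t=k/5. Machine vertices: (258.2195,71.8202) → (228.6644,81.4644) → (166.7799,110.3396) → (96.8816,144.1609) → (43.2851,168.6434) → (30.3059,169.5022). Open path.

**Shape 5** — `<path>` regular polygon, stroke `#000000` → cut (S898, F1150). Machine vertices: (168.8428,143.9651) → (177.7560,117.5512) → (159.3374,96.6252) → (132.0058,102.1131) → (123.0926,128.5270) → (141.5112,149.4530) → (168.8428,143.9651). Closed: final G1 returns to the first vertex.

**Shape 6** — `<path>` quadratic bezier, stroke `#ff00ff` → engrave (S373, F3670). Control points (SVG): P0=(210.9282,159.9021), P1=(189.1129,93.4170), P2=(177.4359,13.7901); sampled at t=k/5. Machine vertices: (210.9282,34.9506) → (202.6076,62.0703) → (195.0981,90.2414) → (188.3996,119.4638) → (182.5122,149.7375) → (177.4359,181.0626). Open path.

G21
G90
G0 X202.0196 Y168.8770
M3 S373
G1 X199.7804 Y160.9250 F3670
G1 X192.1672 Y157.7177
G1 X184.9129 Y161.6703
G1 X183.4801 Y169.8063
G1 X188.9478 Y175.9992
G1 X197.1986 Y175.5857
G1 X202.0196 Y168.8770
M5
G0 X161.2329 Y98.8259
M3 S898
G1 X157.9970 Y98.7382 F1150
G1 X167.9919 Y99.0062
G1 X182.4176 Y98.4242
G1 X192.4743 Y95.7866
G1 X189.3618 Y89.8876
M5
G0 X291.6510 Y181.4826
M3 S898
G1 X13.0984 Y123.9128 F1150
G1 X138.8328 Y18.2404
G1 X242.5925 Y118.8560
G1 X202.8396 Y77.7673
G1 X202.0077 Y32.9908
M5
G0 X258.2195 Y71.8202
M3 S898
G1 X228.6644 Y81.4644 F1150
G1 X166.7799 Y110.3396
G1 X96.8816 Y144.1609
G1 X43.2851 Y168.6434
G1 X30.3059 Y169.5022
M5
G0 X168.8428 Y143.9651
M3 S898
G1 X177.7560 Y117.5512 F1150
G1 X159.3374 Y96.6252
G1 X132.0058 Y102.1131
G1 X123.0926 Y128.5270
G1 X141.5112 Y149.4530
G1 X168.8428 Y143.9651
M5
G0 X210.9282 Y34.9506
M3 S373
G1 X202.6076 Y62.0703 F3670
G1 X195.0981 Y90.2414
G1 X188.3996 Y119.4638
G1 X182.5122 Y149.7375
G1 X177.4359 Y181.0626
M5
G0 X0.0000 Y0.0000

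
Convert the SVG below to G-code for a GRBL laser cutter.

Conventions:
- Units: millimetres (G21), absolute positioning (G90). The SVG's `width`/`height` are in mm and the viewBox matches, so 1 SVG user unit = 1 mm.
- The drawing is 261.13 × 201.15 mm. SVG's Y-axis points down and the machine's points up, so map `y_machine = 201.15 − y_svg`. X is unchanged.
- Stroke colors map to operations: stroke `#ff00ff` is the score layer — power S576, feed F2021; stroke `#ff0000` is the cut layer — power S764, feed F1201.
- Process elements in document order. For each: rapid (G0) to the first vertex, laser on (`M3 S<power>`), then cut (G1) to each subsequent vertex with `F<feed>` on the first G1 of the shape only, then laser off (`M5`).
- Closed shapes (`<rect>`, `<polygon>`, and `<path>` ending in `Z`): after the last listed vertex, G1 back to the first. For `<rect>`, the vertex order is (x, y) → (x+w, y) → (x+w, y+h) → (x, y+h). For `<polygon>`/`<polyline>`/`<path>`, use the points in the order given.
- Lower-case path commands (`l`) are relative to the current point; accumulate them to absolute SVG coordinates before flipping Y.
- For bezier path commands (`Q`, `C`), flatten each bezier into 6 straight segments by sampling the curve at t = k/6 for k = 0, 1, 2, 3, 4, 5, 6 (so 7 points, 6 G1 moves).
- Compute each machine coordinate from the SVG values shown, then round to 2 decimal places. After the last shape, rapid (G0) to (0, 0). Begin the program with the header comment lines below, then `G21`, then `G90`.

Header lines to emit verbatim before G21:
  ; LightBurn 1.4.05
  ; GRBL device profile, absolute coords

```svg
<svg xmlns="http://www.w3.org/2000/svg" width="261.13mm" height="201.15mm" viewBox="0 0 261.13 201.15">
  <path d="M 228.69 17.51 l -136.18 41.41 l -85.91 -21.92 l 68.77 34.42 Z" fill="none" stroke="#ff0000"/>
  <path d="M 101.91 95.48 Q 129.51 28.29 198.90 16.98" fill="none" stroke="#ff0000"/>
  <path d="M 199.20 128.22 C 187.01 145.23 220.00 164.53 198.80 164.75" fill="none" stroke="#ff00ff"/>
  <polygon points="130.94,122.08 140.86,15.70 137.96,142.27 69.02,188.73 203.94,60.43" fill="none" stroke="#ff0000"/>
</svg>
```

Since the viewBox matches the mm dimensions, user units are millimetres directly. The only transform is the Y-flip y_m = 201.15 − y_svg.

Shape 1 is a closed polygon drawn with `<path>`. Its stroke #ff0000 means cut at S764, F1201. After flipping Y the toolpath is (228.69,183.64) → (92.51,142.23) → (6.60,164.15) → (75.37,129.73) → (228.69,183.64), returning to the start.

Shape 2 is a quadratic bezier drawn with `<path>`. Its stroke #ff0000 means cut at S764, F1201. After flipping Y the toolpath is (101.91,105.67) → (112.27,126.51) → (124.95,144.25) → (139.96,158.89) → (157.28,170.42) → (176.93,178.85) → (198.90,184.17).

Shape 3 is a cubic bezier drawn with `<path>`. Its stroke #ff00ff means score at S576, F2021. After flipping Y the toolpath is (199.20,72.93) → (196.41,64.33) → (198.39,55.95) → (202.38,48.37) → (205.62,42.19) → (205.34,38.00) → (198.80,36.40).

Shape 4 is a closed polygon drawn with `<polygon>`. Its stroke #ff0000 means cut at S764, F1201. After flipping Y the toolpath is (130.94,79.07) → (140.86,185.45) → (137.96,58.88) → (69.02,12.42) → (203.94,140.72) → (130.94,79.07), returning to the start.

; LightBurn 1.4.05
; GRBL device profile, absolute coords
G21
G90
G0 X228.69 Y183.64
M3 S764
G1 X92.51 Y142.23 F1201
G1 X6.60 Y164.15
G1 X75.37 Y129.73
G1 X228.69 Y183.64
M5
G0 X101.91 Y105.67
M3 S764
G1 X112.27 Y126.51 F1201
G1 X124.95 Y144.25
G1 X139.96 Y158.89
G1 X157.28 Y170.42
G1 X176.93 Y178.85
G1 X198.90 Y184.17
M5
G0 X199.20 Y72.93
M3 S576
G1 X196.41 Y64.33 F2021
G1 X198.39 Y55.95
G1 X202.38 Y48.37
G1 X205.62 Y42.19
G1 X205.34 Y38.00
G1 X198.80 Y36.40
M5
G0 X130.94 Y79.07
M3 S764
G1 X140.86 Y185.45 F1201
G1 X137.96 Y58.88
G1 X69.02 Y12.42
G1 X203.94 Y140.72
G1 X130.94 Y79.07
M5
G0 X0.00 Y0.00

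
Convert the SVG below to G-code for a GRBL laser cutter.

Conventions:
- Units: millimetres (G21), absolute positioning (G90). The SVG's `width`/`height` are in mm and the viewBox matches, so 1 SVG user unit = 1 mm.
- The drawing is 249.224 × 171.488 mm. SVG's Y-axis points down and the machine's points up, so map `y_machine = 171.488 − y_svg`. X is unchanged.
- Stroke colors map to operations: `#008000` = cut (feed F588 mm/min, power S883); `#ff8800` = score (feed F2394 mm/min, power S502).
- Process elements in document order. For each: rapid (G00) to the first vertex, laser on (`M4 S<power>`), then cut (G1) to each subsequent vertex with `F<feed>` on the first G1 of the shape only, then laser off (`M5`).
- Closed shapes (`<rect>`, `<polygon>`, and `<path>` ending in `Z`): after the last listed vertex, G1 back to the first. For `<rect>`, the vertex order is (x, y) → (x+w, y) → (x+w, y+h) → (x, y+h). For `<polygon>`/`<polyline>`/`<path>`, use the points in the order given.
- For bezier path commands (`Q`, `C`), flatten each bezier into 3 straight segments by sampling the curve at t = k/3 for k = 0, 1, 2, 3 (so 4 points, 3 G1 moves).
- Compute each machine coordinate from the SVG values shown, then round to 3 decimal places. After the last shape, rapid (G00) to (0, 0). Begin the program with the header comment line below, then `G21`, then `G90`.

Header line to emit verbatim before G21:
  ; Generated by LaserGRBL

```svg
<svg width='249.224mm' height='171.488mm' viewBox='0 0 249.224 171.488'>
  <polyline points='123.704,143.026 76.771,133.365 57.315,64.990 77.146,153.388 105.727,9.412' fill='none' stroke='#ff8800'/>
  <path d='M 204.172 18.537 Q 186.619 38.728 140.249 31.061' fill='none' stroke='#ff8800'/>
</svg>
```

; Generated by LaserGRBL
G21
G90
G00 X123.704 Y28.462
M4 S502
G1 X76.771 Y38.123 F2394
G1 X57.315 Y106.498
G1 X77.146 Y18.100
G1 X105.727 Y162.076
M5
G00 X204.172 Y152.951
M4 S502
G1 X189.268 Y142.586 F2394
G1 X167.960 Y138.411
G1 X140.249 Y140.427
M5
G00 X0.000 Y0.000

viewBox `0 0 249.224 171.488` with mm width/height → 1 unit = 1 mm. Flip: y_m = 171.488 − y_svg.

**Shape 1** — `<polyline>` open polyline, stroke `#ff8800` → score (S502, F2394). Machine vertices: (123.704,28.462) → (76.771,38.123) → (57.315,106.498) → (77.146,18.100) → (105.727,162.076). Open path.

**Shape 2** — `<path>` quadratic bezier, stroke `#ff8800` → score (S502, F2394). Control points (SVG): P0=(204.172,18.537), P1=(186.619,38.728), P2=(140.249,31.061); sampled at t=k/3. Machine vertices: (204.172,152.951) → (189.268,142.586) → (167.960,138.411) → (140.249,140.427). Open path.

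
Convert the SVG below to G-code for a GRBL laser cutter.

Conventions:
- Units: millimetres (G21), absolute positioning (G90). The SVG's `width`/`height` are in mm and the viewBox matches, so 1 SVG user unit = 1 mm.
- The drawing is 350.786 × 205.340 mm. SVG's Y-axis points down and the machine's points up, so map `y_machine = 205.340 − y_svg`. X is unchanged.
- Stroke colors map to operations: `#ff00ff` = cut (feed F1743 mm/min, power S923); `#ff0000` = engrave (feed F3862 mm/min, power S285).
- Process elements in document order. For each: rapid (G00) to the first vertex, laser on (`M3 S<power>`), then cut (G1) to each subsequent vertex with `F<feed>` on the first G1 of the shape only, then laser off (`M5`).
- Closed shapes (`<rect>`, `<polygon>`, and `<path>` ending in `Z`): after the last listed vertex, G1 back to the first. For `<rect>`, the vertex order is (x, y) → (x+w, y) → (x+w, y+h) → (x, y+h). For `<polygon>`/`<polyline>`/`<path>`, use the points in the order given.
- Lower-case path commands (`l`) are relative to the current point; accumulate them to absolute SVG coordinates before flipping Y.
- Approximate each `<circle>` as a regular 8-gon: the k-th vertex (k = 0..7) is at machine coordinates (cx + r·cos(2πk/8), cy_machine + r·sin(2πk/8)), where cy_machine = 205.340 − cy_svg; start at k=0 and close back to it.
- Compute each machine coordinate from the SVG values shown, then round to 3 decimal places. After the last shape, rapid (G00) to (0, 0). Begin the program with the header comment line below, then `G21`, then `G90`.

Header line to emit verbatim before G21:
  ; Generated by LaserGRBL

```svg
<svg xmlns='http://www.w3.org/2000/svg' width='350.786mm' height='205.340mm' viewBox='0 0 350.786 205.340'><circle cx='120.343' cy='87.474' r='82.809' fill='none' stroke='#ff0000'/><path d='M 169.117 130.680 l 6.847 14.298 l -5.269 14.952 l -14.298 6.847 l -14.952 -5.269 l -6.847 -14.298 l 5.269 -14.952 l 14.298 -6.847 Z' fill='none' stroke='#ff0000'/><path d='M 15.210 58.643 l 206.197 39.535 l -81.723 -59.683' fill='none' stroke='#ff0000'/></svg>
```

Since the viewBox matches the mm dimensions, user units are millimetres directly. The only transform is the Y-flip y_m = 205.340 − y_svg.

Shape 1 is a circle drawn with `<circle>`. Its stroke #ff0000 means engrave at S285, F3862. After flipping Y the toolpath is (203.152,117.866) → (178.898,176.421) → (120.343,200.675) → (61.788,176.421) → (37.534,117.866) → (61.788,59.311) → (120.343,35.057) → (178.898,59.311) → (203.152,117.866), returning to the start.

Shape 2 is a regular polygon drawn with `<path>`. Its stroke #ff0000 means engrave at S285, F3862. After flipping Y the toolpath is (169.117,74.660) → (175.964,60.362) → (170.695,45.410) → (156.397,38.563) → (141.445,43.832) → (134.598,58.130) → (139.867,73.082) → (154.165,79.929) → (169.117,74.660), returning to the start.

Shape 3 is a open polyline drawn with `<path>`. Its stroke #ff0000 means engrave at S285, F3862. After flipping Y the toolpath is (15.210,146.697) → (221.407,107.162) → (139.684,166.845).

; Generated by LaserGRBL
G21
G90
G00 X203.152 Y117.866
M3 S285
G1 X178.898 Y176.421 F3862
G1 X120.343 Y200.675
G1 X61.788 Y176.421
G1 X37.534 Y117.866
G1 X61.788 Y59.311
G1 X120.343 Y35.057
G1 X178.898 Y59.311
G1 X203.152 Y117.866
M5
G00 X169.117 Y74.660
M3 S285
G1 X175.964 Y60.362 F3862
G1 X170.695 Y45.410
G1 X156.397 Y38.563
G1 X141.445 Y43.832
G1 X134.598 Y58.130
G1 X139.867 Y73.082
G1 X154.165 Y79.929
G1 X169.117 Y74.660
M5
G00 X15.210 Y146.697
M3 S285
G1 X221.407 Y107.162 F3862
G1 X139.684 Y166.845
M5
G00 X0.000 Y0.000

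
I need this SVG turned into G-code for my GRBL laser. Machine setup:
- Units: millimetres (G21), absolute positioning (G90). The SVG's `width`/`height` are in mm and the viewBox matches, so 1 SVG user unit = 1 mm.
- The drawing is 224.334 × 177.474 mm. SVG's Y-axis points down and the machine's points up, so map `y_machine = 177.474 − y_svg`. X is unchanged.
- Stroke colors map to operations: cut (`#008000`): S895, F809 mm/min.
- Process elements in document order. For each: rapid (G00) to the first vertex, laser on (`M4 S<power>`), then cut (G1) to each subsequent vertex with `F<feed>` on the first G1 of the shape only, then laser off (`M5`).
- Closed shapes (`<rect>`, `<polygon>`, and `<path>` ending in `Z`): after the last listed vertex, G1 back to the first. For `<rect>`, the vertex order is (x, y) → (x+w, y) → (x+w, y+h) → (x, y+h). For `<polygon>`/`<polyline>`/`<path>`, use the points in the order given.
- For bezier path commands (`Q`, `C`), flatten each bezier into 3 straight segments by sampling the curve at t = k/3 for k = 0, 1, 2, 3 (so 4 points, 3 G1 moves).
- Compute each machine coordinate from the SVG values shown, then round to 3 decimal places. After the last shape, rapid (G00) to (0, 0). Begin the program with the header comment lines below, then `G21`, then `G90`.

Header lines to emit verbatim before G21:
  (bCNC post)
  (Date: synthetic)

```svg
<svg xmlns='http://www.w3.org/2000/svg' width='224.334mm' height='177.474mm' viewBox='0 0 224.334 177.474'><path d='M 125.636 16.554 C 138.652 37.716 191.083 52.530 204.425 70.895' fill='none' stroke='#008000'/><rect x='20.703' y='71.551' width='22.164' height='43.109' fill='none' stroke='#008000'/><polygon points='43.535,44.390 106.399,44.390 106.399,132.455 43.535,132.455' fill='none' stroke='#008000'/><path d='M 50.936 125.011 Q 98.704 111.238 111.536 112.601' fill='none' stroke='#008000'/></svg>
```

Since the viewBox matches the mm dimensions, user units are millimetres directly. The only transform is the Y-flip y_m = 177.474 − y_svg.

Shape 1 is a cubic bezier drawn with `<path>`. Its stroke #008000 means cut at S895, F809. After flipping Y the toolpath is (125.636,160.920) → (148.883,141.507) → (180.961,124.127) → (204.425,106.579).

Shape 2 is a rectangle drawn with `<rect>`. Its stroke #008000 means cut at S895, F809. After flipping Y the toolpath is (20.703,105.923) → (42.867,105.923) → (42.867,62.814) → (20.703,62.814) → (20.703,105.923), returning to the start.

Shape 3 is a rectangle drawn with `<polygon>`. Its stroke #008000 means cut at S895, F809. After flipping Y the toolpath is (43.535,133.084) → (106.399,133.084) → (106.399,45.019) → (43.535,45.019) → (43.535,133.084), returning to the start.

Shape 4 is a quadratic bezier drawn with `<path>`. Its stroke #008000 means cut at S895, F809. After flipping Y the toolpath is (50.936,52.463) → (78.900,59.963) → (99.100,64.100) → (111.536,64.873).

(bCNC post)
(Date: synthetic)
G21
G90
G00 X125.636 Y160.920
M4 S895
G1 X148.883 Y141.507 F809
G1 X180.961 Y124.127
G1 X204.425 Y106.579
M5
G00 X20.703 Y105.923
M4 S895
G1 X42.867 Y105.923 F809
G1 X42.867 Y62.814
G1 X20.703 Y62.814
G1 X20.703 Y105.923
M5
G00 X43.535 Y133.084
M4 S895
G1 X106.399 Y133.084 F809
G1 X106.399 Y45.019
G1 X43.535 Y45.019
G1 X43.535 Y133.084
M5
G00 X50.936 Y52.463
M4 S895
G1 X78.900 Y59.963 F809
G1 X99.100 Y64.100
G1 X111.536 Y64.873
M5
G00 X0.000 Y0.000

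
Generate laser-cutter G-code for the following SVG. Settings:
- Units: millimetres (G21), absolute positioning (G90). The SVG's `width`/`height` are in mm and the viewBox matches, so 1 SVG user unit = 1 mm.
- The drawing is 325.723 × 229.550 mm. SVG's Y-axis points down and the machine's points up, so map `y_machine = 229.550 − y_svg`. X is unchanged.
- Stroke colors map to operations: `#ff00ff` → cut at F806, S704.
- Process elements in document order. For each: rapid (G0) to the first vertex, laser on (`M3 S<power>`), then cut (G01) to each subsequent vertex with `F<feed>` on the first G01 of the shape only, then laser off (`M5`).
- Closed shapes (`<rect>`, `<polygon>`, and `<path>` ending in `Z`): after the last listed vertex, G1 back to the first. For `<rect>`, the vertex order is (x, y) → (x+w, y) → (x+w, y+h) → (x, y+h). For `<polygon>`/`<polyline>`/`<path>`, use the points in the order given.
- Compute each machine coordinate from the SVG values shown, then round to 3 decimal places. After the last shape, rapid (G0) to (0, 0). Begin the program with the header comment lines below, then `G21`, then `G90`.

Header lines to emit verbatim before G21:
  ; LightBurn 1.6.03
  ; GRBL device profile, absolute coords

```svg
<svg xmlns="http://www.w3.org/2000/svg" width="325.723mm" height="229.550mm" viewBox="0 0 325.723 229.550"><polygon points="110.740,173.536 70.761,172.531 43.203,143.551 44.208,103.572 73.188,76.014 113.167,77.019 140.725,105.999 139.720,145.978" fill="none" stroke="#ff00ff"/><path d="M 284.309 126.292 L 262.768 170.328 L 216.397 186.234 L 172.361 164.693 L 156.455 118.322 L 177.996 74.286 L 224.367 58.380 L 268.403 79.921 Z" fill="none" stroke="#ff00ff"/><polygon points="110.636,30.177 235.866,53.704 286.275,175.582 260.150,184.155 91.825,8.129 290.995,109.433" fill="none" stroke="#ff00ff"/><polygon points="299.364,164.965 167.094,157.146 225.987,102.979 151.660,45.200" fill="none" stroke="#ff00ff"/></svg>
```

1 u = 1 mm; y_m = 229.550 − y.

[1] `<polygon>` regular polygon, #ff00ff→cut S704 F806: (110.740,56.014) → (70.761,57.019) → (43.203,85.999) → (44.208,125.978) → (73.188,153.536) → (113.167,152.531) → (140.725,123.551) → (139.720,83.572) → (110.740,56.014) (closed)

[2] `<path>` regular polygon, #ff00ff→cut S704 F806: (284.309,103.258) → (262.768,59.222) → (216.397,43.316) → (172.361,64.857) → (156.455,111.228) → (177.996,155.264) → (224.367,171.170) → (268.403,149.629) → (284.309,103.258) (closed)

[3] `<polygon>` closed polygon, #ff00ff→cut S704 F806: (110.636,199.373) → (235.866,175.846) → (286.275,53.968) → (260.150,45.395) → (91.825,221.421) → (290.995,120.117) → (110.636,199.373) (closed)

[4] `<polygon>` closed polygon, #ff00ff→cut S704 F806: (299.364,64.585) → (167.094,72.404) → (225.987,126.571) → (151.660,184.350) → (299.364,64.585) (closed)

; LightBurn 1.6.03
; GRBL device profile, absolute coords
G21
G90
G0 X110.740 Y56.014
M3 S704
G01 X70.761 Y57.019 F806
G01 X43.203 Y85.999
G01 X44.208 Y125.978
G01 X73.188 Y153.536
G01 X113.167 Y152.531
G01 X140.725 Y123.551
G01 X139.720 Y83.572
G01 X110.740 Y56.014
M5
G0 X284.309 Y103.258
M3 S704
G01 X262.768 Y59.222 F806
G01 X216.397 Y43.316
G01 X172.361 Y64.857
G01 X156.455 Y111.228
G01 X177.996 Y155.264
G01 X224.367 Y171.170
G01 X268.403 Y149.629
G01 X284.309 Y103.258
M5
G0 X110.636 Y199.373
M3 S704
G01 X235.866 Y175.846 F806
G01 X286.275 Y53.968
G01 X260.150 Y45.395
G01 X91.825 Y221.421
G01 X290.995 Y120.117
G01 X110.636 Y199.373
M5
G0 X299.364 Y64.585
M3 S704
G01 X167.094 Y72.404 F806
G01 X225.987 Y126.571
G01 X151.660 Y184.350
G01 X299.364 Y64.585
M5
G0 X0.000 Y0.000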